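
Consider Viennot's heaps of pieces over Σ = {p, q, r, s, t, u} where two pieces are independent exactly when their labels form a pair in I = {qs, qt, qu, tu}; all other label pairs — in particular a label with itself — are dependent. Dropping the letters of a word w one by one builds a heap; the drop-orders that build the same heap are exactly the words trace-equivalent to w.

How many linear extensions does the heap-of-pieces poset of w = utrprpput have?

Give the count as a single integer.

piece 0:u — minimal
piece 1:t — minimal
piece 2:r rests on {0:u, 1:t}
piece 3:p rests on {2:r}
piece 4:r rests on {3:p}
piece 5:p rests on {4:r}
piece 6:p rests on {5:p}
piece 7:u rests on {6:p}
piece 8:t rests on {6:p}
minimal pieces: {0:u, 1:t}
ways to finish when only these pieces remain (= sum over removing one remaining piece with nothing left below it):
  1 left: {7}→1  {8}→1
  2 left: {7,8}→2
  3 left: {6,7,8}→2
  4 left: {5,6,7,8}→2
  5 left: {4,5,6,7,8}→2
  6 left: {3,4,5,6,7,8}→2
  7 left: {2,3,4,5,6,7,8}→2
  placing 0:u first → 2 extensions
  placing 1:t first → 2 extensions
total linear extensions = 4

4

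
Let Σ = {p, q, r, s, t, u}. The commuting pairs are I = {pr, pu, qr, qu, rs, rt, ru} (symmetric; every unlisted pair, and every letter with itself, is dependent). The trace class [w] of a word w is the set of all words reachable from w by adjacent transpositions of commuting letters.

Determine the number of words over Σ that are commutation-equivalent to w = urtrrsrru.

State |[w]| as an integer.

drop 0:u onto floor
drop 1:r onto floor
drop 2:t onto {0:u}
drop 3:r onto {1:r}
drop 4:r onto {3:r}
drop 5:s onto {2:t}
drop 6:r onto {4:r}
drop 7:r onto {6:r}
drop 8:u onto {5:s}
ground layer = {0:u, 1:r}
drop-orders for the pieces not yet dropped (sum over which currently-grounded one goes next):
  1 to go: {7} 1  {8} 1
  2 to go: {5,8} 1  {6,7} 1  {7,8} 2
  3 to go: {2,5,8} 1  {4,6,7} 1  {5,7,8} 3  {6,7,8} 3
  4 to go: {0,2,5,8} 1  {2,5,7,8} 4  {3,4,6,7} 1  {4,6,7,8} 4  {5,6,7,8} 6
  5 to go: {0,2,5,7,8} 5  {1,3,4,6,7} 1  {2,5,6,7,8} 10  {3,4,6,7,8} 5  {4,5,6,7,8} 10
  6 to go: {0,2,5,6,7,8} 15  {1,3,4,6,7,8} 6  {2,4,5,6,7,8} 20  {3,4,5,6,7,8} 15
  7 to go: {0,2,4,5,6,7,8} 35  {1,3,4,5,6,7,8} 21  {2,3,4,5,6,7,8} 35
  if 0:u drops first: 56 orders
  if 1:r drops first: 70 orders
heap linearizations: 126

126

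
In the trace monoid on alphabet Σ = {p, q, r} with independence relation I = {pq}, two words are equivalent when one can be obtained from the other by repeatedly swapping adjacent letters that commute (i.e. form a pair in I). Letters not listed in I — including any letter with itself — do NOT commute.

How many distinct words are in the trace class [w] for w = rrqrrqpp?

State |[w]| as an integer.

3

piece 0:r — minimal
piece 1:r rests on {0:r}
piece 2:q rests on {1:r}
piece 3:r rests on {2:q}
piece 4:r rests on {3:r}
piece 5:q rests on {4:r}
piece 6:p rests on {4:r}
piece 7:p rests on {6:p}
minimal pieces: {0:r}
ways to finish when only these pieces remain (= sum over removing one remaining piece with nothing left below it):
  1 left: {5}→1  {7}→1
  2 left: {5,7}→2  {6,7}→1
  3 left: {5,6,7}→3
  4 left: {4,5,6,7}→3
  5 left: {3,4,5,6,7}→3
  6 left: {2,3,4,5,6,7}→3
  placing 0:r first → 3 extensions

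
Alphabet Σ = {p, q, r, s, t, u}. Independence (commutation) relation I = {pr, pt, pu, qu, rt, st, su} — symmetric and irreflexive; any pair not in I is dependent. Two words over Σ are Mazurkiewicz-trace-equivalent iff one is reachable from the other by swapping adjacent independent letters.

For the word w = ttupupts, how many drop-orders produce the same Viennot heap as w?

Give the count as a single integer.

56

#0=t has no predecessor
#1=t depends on [0:t]
#2=u depends on [1:t]
#3=p has no predecessor
#4=u depends on [2:u]
#5=p depends on [3:p]
#6=t depends on [4:u]
#7=s depends on [5:p]
sources: [0:t, 3:p]
N(rest) = Σ N(rest − s) over sources s of rest; N(one piece) = 1:
  size 1 → [6]=1  [7]=1
  size 2 → [4,6]=1  [5,7]=1  [6,7]=2
  size 3 → [2,4,6]=1  [3,5,7]=1  [4,6,7]=3  [5,6,7]=3
  size 4 → [1,2,4,6]=1  [2,4,6,7]=4  [3,5,6,7]=4  [4,5,6,7]=6
  size 5 → [0,1,2,4,6]=1  [1,2,4,6,7]=5  [2,4,5,6,7]=10  [3,4,5,6,7]=10
  size 6 → [0,1,2,4,6,7]=6  [1,2,4,5,6,7]=15  [2,3,4,5,6,7]=20
  first=0(t) contributes 35
  first=3(p) contributes 21
|[w]| = 56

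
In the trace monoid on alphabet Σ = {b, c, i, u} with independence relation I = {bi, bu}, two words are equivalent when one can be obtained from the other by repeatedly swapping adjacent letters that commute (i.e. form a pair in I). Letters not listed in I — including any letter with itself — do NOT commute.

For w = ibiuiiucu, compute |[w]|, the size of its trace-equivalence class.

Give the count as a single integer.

#0=i has no predecessor
#1=b has no predecessor
#2=i depends on [0:i]
#3=u depends on [2:i]
#4=i depends on [3:u]
#5=i depends on [4:i]
#6=u depends on [5:i]
#7=c depends on [1:b, 6:u]
#8=u depends on [7:c]
sources: [0:i, 1:b]
N(rest) = Σ N(rest − s) over sources s of rest; N(one piece) = 1:
  size 1 → [8]=1
  size 2 → [7,8]=1
  size 3 → [1,7,8]=1  [6,7,8]=1
  size 4 → [1,6,7,8]=2  [5,6,7,8]=1
  size 5 → [1,5,6,7,8]=3  [4,5,6,7,8]=1
  size 6 → [1,4,5,6,7,8]=4  [3,4,5,6,7,8]=1
  size 7 → [1,3,4,5,6,7,8]=5  [2,3,4,5,6,7,8]=1
  first=0(i) contributes 6
  first=1(b) contributes 1
|[w]| = 7

7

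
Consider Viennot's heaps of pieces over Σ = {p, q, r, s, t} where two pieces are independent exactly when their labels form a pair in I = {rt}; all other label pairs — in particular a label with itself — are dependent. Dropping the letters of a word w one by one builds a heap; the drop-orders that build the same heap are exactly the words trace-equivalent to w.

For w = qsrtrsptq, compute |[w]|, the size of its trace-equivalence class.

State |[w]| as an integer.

#0=q has no predecessor
#1=s depends on [0:q]
#2=r depends on [1:s]
#3=t depends on [1:s]
#4=r depends on [2:r]
#5=s depends on [3:t, 4:r]
#6=p depends on [5:s]
#7=t depends on [6:p]
#8=q depends on [7:t]
sources: [0:q]
N(rest) = Σ N(rest − s) over sources s of rest; N(one piece) = 1:
  size 1 → [8]=1
  size 2 → [7,8]=1
  size 3 → [6,7,8]=1
  size 4 → [5,6,7,8]=1
  size 5 → [3,5,6,7,8]=1  [4,5,6,7,8]=1
  size 6 → [2,4,5,6,7,8]=1  [3,4,5,6,7,8]=2
  size 7 → [2,3,4,5,6,7,8]=3
  first=0(q) contributes 3

3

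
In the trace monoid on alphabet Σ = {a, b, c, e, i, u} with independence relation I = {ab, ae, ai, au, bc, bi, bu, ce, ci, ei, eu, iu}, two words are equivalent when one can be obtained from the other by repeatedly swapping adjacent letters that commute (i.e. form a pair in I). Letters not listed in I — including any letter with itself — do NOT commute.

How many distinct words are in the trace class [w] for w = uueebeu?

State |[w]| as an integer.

drop 0:u onto floor
drop 1:u onto {0:u}
drop 2:e onto floor
drop 3:e onto {2:e}
drop 4:b onto {3:e}
drop 5:e onto {4:b}
drop 6:u onto {1:u}
ground layer = {0:u, 2:e}
drop-orders for the pieces not yet dropped (sum over which currently-grounded one goes next):
  1 to go: {5} 1  {6} 1
  2 to go: {1,6} 1  {4,5} 1  {5,6} 2
  3 to go: {0,1,6} 1  {1,5,6} 3  {3,4,5} 1  {4,5,6} 3
  4 to go: {0,1,5,6} 4  {1,4,5,6} 6  {2,3,4,5} 1  {3,4,5,6} 4
  5 to go: {0,1,4,5,6} 10  {1,3,4,5,6} 10  {2,3,4,5,6} 5
  if 0:u drops first: 15 orders
  if 2:e drops first: 20 orders
heap linearizations: 35

35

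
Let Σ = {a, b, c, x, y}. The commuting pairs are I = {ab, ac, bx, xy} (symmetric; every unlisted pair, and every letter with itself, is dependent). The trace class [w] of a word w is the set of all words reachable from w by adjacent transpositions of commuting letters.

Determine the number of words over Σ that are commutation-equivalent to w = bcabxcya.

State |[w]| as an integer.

drop 0:b onto floor
drop 1:c onto {0:b}
drop 2:a onto floor
drop 3:b onto {1:c}
drop 4:x onto {1:c, 2:a}
drop 5:c onto {3:b, 4:x}
drop 6:y onto {5:c}
drop 7:a onto {6:y}
ground layer = {0:b, 2:a}
drop-orders for the pieces not yet dropped (sum over which currently-grounded one goes next):
  1 to go: {7} 1
  2 to go: {6,7} 1
  3 to go: {5,6,7} 1
  4 to go: {3,5,6,7} 1  {4,5,6,7} 1
  5 to go: {2,4,5,6,7} 1  {3,4,5,6,7} 2
  6 to go: {1,3,4,5,6,7} 2  {2,3,4,5,6,7} 3
  if 0:b drops first: 5 orders
  if 2:a drops first: 2 orders
heap linearizations: 7

7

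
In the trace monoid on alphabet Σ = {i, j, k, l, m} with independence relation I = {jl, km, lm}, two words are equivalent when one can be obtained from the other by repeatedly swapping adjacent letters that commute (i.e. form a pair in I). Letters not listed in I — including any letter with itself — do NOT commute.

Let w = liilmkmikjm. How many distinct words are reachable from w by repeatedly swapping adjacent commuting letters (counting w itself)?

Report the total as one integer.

6

#0=l has no predecessor
#1=i depends on [0:l]
#2=i depends on [1:i]
#3=l depends on [2:i]
#4=m depends on [2:i]
#5=k depends on [3:l]
#6=m depends on [4:m]
#7=i depends on [5:k, 6:m]
#8=k depends on [7:i]
#9=j depends on [8:k]
#10=m depends on [9:j]
sources: [0:l]
N(rest) = Σ N(rest − s) over sources s of rest; N(one piece) = 1:
  size 1 → [10]=1
  size 2 → [9,10]=1
  size 3 → [8,9,10]=1
  size 4 → [7,8,9,10]=1
  size 5 → [5,7,8,9,10]=1  [6,7,8,9,10]=1
  size 6 → [3,5,7,8,9,10]=1  [4,6,7,8,9,10]=1  [5,6,7,8,9,10]=2
  size 7 → [3,5,6,7,8,9,10]=3  [4,5,6,7,8,9,10]=3
  size 8 → [3,4,5,6,7,8,9,10]=6
  size 9 → [2,3,4,5,6,7,8,9,10]=6
  first=0(l) contributes 6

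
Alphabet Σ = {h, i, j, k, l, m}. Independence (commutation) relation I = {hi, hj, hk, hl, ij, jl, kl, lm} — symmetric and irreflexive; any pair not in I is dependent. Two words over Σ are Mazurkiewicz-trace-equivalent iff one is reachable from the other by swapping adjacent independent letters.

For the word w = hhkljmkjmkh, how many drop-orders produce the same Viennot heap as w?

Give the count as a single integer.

piece 0:h — minimal
piece 1:h rests on {0:h}
piece 2:k — minimal
piece 3:l — minimal
piece 4:j rests on {2:k}
piece 5:m rests on {1:h, 4:j}
piece 6:k rests on {5:m}
piece 7:j rests on {6:k}
piece 8:m rests on {7:j}
piece 9:k rests on {8:m}
piece 10:h rests on {8:m}
minimal pieces: {0:h, 2:k, 3:l}
ways to finish when only these pieces remain (= sum over removing one remaining piece with nothing left below it):
  1 left: {3}→1  {9}→1  {10}→1
  2 left: {3,9}→2  {3,10}→2  {9,10}→2
  3 left: {3,9,10}→6  {8,9,10}→2
  4 left: {3,8,9,10}→8  {7,8,9,10}→2
  5 left: {3,7,8,9,10}→10  {6,7,8,9,10}→2
  6 left: {3,6,7,8,9,10}→12  {5,6,7,8,9,10}→2
  7 left: {1,5,6,7,8,9,10}→2  {3,5,6,7,8,9,10}→14  {4,5,6,7,8,9,10}→2
  8 left: {0,1,5,6,7,8,9,10}→2  {1,3,5,6,7,8,9,10}→16  {1,4,5,6,7,8,9,10}→4  {2,4,5,6,7,8,9,10}→2  {3,4,5,6,7,8,9,10}→16
  9 left: {0,1,3,5,6,7,8,9,10}→18  {0,1,4,5,6,7,8,9,10}→6  {1,2,4,5,6,7,8,9,10}→6  {1,3,4,5,6,7,8,9,10}→36  {2,3,4,5,6,7,8,9,10}→18
  placing 0:h first → 60 extensions
  placing 2:k first → 60 extensions
  placing 3:l first → 12 extensions
total linear extensions = 132

132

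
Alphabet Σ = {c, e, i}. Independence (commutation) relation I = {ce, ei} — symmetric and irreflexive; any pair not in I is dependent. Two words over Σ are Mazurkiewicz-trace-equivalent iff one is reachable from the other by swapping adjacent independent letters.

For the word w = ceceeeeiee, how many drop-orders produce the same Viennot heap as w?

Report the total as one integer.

drop 0:c onto floor
drop 1:e onto floor
drop 2:c onto {0:c}
drop 3:e onto {1:e}
drop 4:e onto {3:e}
drop 5:e onto {4:e}
drop 6:e onto {5:e}
drop 7:i onto {2:c}
drop 8:e onto {6:e}
drop 9:e onto {8:e}
ground layer = {0:c, 1:e}
drop-orders for the pieces not yet dropped (sum over which currently-grounded one goes next):
  1 to go: {7} 1  {9} 1
  2 to go: {2,7} 1  {7,9} 2  {8,9} 1
  3 to go: {0,2,7} 1  {2,7,9} 3  {6,8,9} 1  {7,8,9} 3
  4 to go: {0,2,7,9} 4  {2,7,8,9} 6  {5,6,8,9} 1  {6,7,8,9} 4
  5 to go: {0,2,7,8,9} 10  {2,6,7,8,9} 10  {4,5,6,8,9} 1  {5,6,7,8,9} 5
  6 to go: {0,2,6,7,8,9} 20  {2,5,6,7,8,9} 15  {3,4,5,6,8,9} 1  {4,5,6,7,8,9} 6
  7 to go: {0,2,5,6,7,8,9} 35  {1,3,4,5,6,8,9} 1  {2,4,5,6,7,8,9} 21  {3,4,5,6,7,8,9} 7
  8 to go: {0,2,4,5,6,7,8,9} 56  {1,3,4,5,6,7,8,9} 8  {2,3,4,5,6,7,8,9} 28
  if 0:c drops first: 36 orders
  if 1:e drops first: 84 orders
heap linearizations: 120

120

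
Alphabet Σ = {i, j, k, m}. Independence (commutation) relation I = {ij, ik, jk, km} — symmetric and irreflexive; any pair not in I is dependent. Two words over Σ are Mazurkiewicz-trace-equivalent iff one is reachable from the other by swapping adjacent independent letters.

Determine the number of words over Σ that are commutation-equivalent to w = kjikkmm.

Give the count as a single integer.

0(k) covers ∅
1(j) covers ∅
2(i) covers ∅
3(k) covers 0:k
4(k) covers 3:k
5(m) covers 1:j, 2:i
6(m) covers 5:m
floor of heap: 0:k, 1:j, 2:i
completions by unplaced set U, small U first (add the entries for U minus each lowest piece of U):
  |U|=1: {4}:1  {6}:1
  |U|=2: {3,4}:1  {4,6}:2  {5,6}:1
  |U|=3: {0,3,4}:1  {1,5,6}:1  {2,5,6}:1  {3,4,6}:3  {4,5,6}:3
  |U|=4: {0,3,4,6}:4  {1,2,5,6}:2  {1,4,5,6}:4  {2,4,5,6}:4  {3,4,5,6}:6
  |U|=5: {0,3,4,5,6}:10  {1,2,4,5,6}:10  {1,3,4,5,6}:10  {2,3,4,5,6}:10
  start at 0(k): 30
  start at 1(j): 20
  start at 2(i): 20
sum over floor = 70

70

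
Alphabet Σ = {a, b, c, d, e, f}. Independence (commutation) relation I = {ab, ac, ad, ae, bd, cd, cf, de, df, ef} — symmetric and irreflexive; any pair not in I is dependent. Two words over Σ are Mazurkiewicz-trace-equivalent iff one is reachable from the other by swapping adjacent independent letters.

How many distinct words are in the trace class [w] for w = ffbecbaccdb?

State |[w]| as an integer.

#0=f has no predecessor
#1=f depends on [0:f]
#2=b depends on [1:f]
#3=e depends on [2:b]
#4=c depends on [3:e]
#5=b depends on [4:c]
#6=a depends on [1:f]
#7=c depends on [5:b]
#8=c depends on [7:c]
#9=d has no predecessor
#10=b depends on [8:c]
sources: [0:f, 9:d]
N(rest) = Σ N(rest − s) over sources s of rest; N(one piece) = 1:
  size 1 → [6]=1  [9]=1  [10]=1
  size 2 → [6,9]=2  [6,10]=2  [8,10]=1  [9,10]=2
  size 3 → [6,8,10]=3  [6,9,10]=6  [7,8,10]=1  [8,9,10]=3
  size 4 → [5,7,8,10]=1  [6,7,8,10]=4  [6,8,9,10]=12  [7,8,9,10]=4
  size 5 → [4,5,7,8,10]=1  [5,6,7,8,10]=5  [5,7,8,9,10]=5  [6,7,8,9,10]=20
  size 6 → [3,4,5,7,8,10]=1  [4,5,6,7,8,10]=6  [4,5,7,8,9,10]=6  [5,6,7,8,9,10]=30
  size 7 → [2,3,4,5,7,8,10]=1  [3,4,5,6,7,8,10]=7  [3,4,5,7,8,9,10]=7  [4,5,6,7,8,9,10]=42
  size 8 → [2,3,4,5,6,7,8,10]=8  [2,3,4,5,7,8,9,10]=8  [3,4,5,6,7,8,9,10]=56
  size 9 → [1,2,3,4,5,6,7,8,10]=8  [2,3,4,5,6,7,8,9,10]=72
  first=0(f) contributes 80
  first=9(d) contributes 8
|[w]| = 88

88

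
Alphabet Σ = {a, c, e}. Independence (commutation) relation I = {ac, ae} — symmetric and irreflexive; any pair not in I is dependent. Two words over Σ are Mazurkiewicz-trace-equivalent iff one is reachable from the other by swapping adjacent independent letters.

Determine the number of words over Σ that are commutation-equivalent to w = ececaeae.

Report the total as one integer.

drop 0:e onto floor
drop 1:c onto {0:e}
drop 2:e onto {1:c}
drop 3:c onto {2:e}
drop 4:a onto floor
drop 5:e onto {3:c}
drop 6:a onto {4:a}
drop 7:e onto {5:e}
ground layer = {0:e, 4:a}
drop-orders for the pieces not yet dropped (sum over which currently-grounded one goes next):
  1 to go: {6} 1  {7} 1
  2 to go: {4,6} 1  {5,7} 1  {6,7} 2
  3 to go: {3,5,7} 1  {4,6,7} 3  {5,6,7} 3
  4 to go: {2,3,5,7} 1  {3,5,6,7} 4  {4,5,6,7} 6
  5 to go: {1,2,3,5,7} 1  {2,3,5,6,7} 5  {3,4,5,6,7} 10
  6 to go: {0,1,2,3,5,7} 1  {1,2,3,5,6,7} 6  {2,3,4,5,6,7} 15
  if 0:e drops first: 21 orders
  if 4:a drops first: 7 orders
heap linearizations: 28

28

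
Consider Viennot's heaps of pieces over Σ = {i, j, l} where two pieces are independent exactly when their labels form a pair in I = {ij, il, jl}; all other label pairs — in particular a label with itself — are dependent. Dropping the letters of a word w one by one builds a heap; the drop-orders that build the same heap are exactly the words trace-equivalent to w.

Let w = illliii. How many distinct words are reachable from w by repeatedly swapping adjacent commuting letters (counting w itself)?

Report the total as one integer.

35

0(i) covers ∅
1(l) covers ∅
2(l) covers 1:l
3(l) covers 2:l
4(i) covers 0:i
5(i) covers 4:i
6(i) covers 5:i
floor of heap: 0:i, 1:l
completions by unplaced set U, small U first (add the entries for U minus each lowest piece of U):
  |U|=1: {3}:1  {6}:1
  |U|=2: {2,3}:1  {3,6}:2  {5,6}:1
  |U|=3: {1,2,3}:1  {2,3,6}:3  {3,5,6}:3  {4,5,6}:1
  |U|=4: {0,4,5,6}:1  {1,2,3,6}:4  {2,3,5,6}:6  {3,4,5,6}:4
  |U|=5: {0,3,4,5,6}:5  {1,2,3,5,6}:10  {2,3,4,5,6}:10
  start at 0(i): 20
  start at 1(l): 15
sum over floor = 35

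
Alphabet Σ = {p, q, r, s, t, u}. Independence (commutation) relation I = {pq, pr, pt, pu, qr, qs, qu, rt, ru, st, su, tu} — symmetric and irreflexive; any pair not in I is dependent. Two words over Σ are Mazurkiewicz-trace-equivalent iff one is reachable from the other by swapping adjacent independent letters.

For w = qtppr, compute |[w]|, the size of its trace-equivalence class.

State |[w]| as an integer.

30

piece 0:q — minimal
piece 1:t rests on {0:q}
piece 2:p — minimal
piece 3:p rests on {2:p}
piece 4:r — minimal
minimal pieces: {0:q, 2:p, 4:r}
ways to finish when only these pieces remain (= sum over removing one remaining piece with nothing left below it):
  1 left: {1}→1  {3}→1  {4}→1
  2 left: {0,1}→1  {1,3}→2  {1,4}→2  {2,3}→1  {3,4}→2
  3 left: {0,1,3}→3  {0,1,4}→3  {1,2,3}→3  {1,3,4}→6  {2,3,4}→3
  placing 0:q first → 12 extensions
  placing 2:p first → 12 extensions
  placing 4:r first → 6 extensions
total linear extensions = 30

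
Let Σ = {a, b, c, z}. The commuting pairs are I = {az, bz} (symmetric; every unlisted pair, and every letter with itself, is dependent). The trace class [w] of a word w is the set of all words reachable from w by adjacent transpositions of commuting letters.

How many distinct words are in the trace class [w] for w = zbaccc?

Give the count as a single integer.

piece 0:z — minimal
piece 1:b — minimal
piece 2:a rests on {1:b}
piece 3:c rests on {0:z, 2:a}
piece 4:c rests on {3:c}
piece 5:c rests on {4:c}
minimal pieces: {0:z, 1:b}
ways to finish when only these pieces remain (= sum over removing one remaining piece with nothing left below it):
  1 left: {5}→1
  2 left: {4,5}→1
  3 left: {3,4,5}→1
  4 left: {0,3,4,5}→1  {2,3,4,5}→1
  placing 0:z first → 1 extensions
  placing 1:b first → 2 extensions
total linear extensions = 3

3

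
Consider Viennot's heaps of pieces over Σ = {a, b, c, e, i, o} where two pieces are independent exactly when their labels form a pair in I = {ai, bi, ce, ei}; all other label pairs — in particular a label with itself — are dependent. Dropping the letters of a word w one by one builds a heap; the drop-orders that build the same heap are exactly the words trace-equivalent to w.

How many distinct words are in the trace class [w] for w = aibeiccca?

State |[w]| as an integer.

piece 0:a — minimal
piece 1:i — minimal
piece 2:b rests on {0:a}
piece 3:e rests on {2:b}
piece 4:i rests on {1:i}
piece 5:c rests on {2:b, 4:i}
piece 6:c rests on {5:c}
piece 7:c rests on {6:c}
piece 8:a rests on {3:e, 7:c}
minimal pieces: {0:a, 1:i}
ways to finish when only these pieces remain (= sum over removing one remaining piece with nothing left below it):
  1 left: {8}→1
  2 left: {3,8}→1  {7,8}→1
  3 left: {3,7,8}→2  {6,7,8}→1
  4 left: {3,6,7,8}→3  {5,6,7,8}→1
  5 left: {3,5,6,7,8}→4  {4,5,6,7,8}→1
  6 left: {1,4,5,6,7,8}→1  {2,3,5,6,7,8}→4  {3,4,5,6,7,8}→5
  7 left: {0,2,3,5,6,7,8}→4  {1,3,4,5,6,7,8}→6  {2,3,4,5,6,7,8}→9
  placing 0:a first → 15 extensions
  placing 1:i first → 13 extensions
total linear extensions = 28

28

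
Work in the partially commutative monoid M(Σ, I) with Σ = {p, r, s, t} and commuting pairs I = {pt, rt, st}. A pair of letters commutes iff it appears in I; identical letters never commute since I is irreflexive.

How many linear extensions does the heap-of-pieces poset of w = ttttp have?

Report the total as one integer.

5

piece 0:t — minimal
piece 1:t rests on {0:t}
piece 2:t rests on {1:t}
piece 3:t rests on {2:t}
piece 4:p — minimal
minimal pieces: {0:t, 4:p}
ways to finish when only these pieces remain (= sum over removing one remaining piece with nothing left below it):
  1 left: {3}→1  {4}→1
  2 left: {2,3}→1  {3,4}→2
  3 left: {1,2,3}→1  {2,3,4}→3
  placing 0:t first → 4 extensions
  placing 4:p first → 1 extensions
total linear extensions = 5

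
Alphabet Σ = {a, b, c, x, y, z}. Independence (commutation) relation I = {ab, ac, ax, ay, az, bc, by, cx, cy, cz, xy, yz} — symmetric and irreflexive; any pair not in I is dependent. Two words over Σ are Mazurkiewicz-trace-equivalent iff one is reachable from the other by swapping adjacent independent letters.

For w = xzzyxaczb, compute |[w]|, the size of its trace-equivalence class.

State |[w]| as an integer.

drop 0:x onto floor
drop 1:z onto {0:x}
drop 2:z onto {1:z}
drop 3:y onto floor
drop 4:x onto {2:z}
drop 5:a onto floor
drop 6:c onto floor
drop 7:z onto {4:x}
drop 8:b onto {7:z}
ground layer = {0:x, 3:y, 5:a, 6:c}
drop-orders for the pieces not yet dropped (sum over which currently-grounded one goes next):
  1 to go: {3} 1  {5} 1  {6} 1  {8} 1
  2 to go: {3,5} 2  {3,6} 2  {3,8} 2  {5,6} 2  {5,8} 2  {6,8} 2  {7,8} 1
  3 to go: {3,5,6} 6  {3,5,8} 6  {3,6,8} 6  {3,7,8} 3  {4,7,8} 1  {5,6,8} 6  {5,7,8} 3  {6,7,8} 3
  4 to go: {2,4,7,8} 1  {3,4,7,8} 4  {3,5,6,8} 24  {3,5,7,8} 12  {3,6,7,8} 12  {4,5,7,8} 4  {4,6,7,8} 4  {5,6,7,8} 12
  5 to go: {1,2,4,7,8} 1  {2,3,4,7,8} 5  {2,4,5,7,8} 5  {2,4,6,7,8} 5  {3,4,5,7,8} 20  {3,4,6,7,8} 20  {3,5,6,7,8} 60  {4,5,6,7,8} 20
  6 to go: {0,1,2,4,7,8} 1  {1,2,3,4,7,8} 6  {1,2,4,5,7,8} 6  {1,2,4,6,7,8} 6  {2,3,4,5,7,8} 30  {2,3,4,6,7,8} 30  {2,4,5,6,7,8} 30  {3,4,5,6,7,8} 120
  7 to go: {0,1,2,3,4,7,8} 7  {0,1,2,4,5,7,8} 7  {0,1,2,4,6,7,8} 7  {1,2,3,4,5,7,8} 42  {1,2,3,4,6,7,8} 42  {1,2,4,5,6,7,8} 42  {2,3,4,5,6,7,8} 210
  if 0:x drops first: 336 orders
  if 3:y drops first: 56 orders
  if 5:a drops first: 56 orders
  if 6:c drops first: 56 orders
heap linearizations: 504

504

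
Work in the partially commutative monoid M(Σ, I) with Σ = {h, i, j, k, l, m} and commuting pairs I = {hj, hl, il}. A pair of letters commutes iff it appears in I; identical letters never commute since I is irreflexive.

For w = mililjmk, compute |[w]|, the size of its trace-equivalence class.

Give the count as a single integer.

6

#0=m has no predecessor
#1=i depends on [0:m]
#2=l depends on [0:m]
#3=i depends on [1:i]
#4=l depends on [2:l]
#5=j depends on [3:i, 4:l]
#6=m depends on [5:j]
#7=k depends on [6:m]
sources: [0:m]
N(rest) = Σ N(rest − s) over sources s of rest; N(one piece) = 1:
  size 1 → [7]=1
  size 2 → [6,7]=1
  size 3 → [5,6,7]=1
  size 4 → [3,5,6,7]=1  [4,5,6,7]=1
  size 5 → [1,3,5,6,7]=1  [2,4,5,6,7]=1  [3,4,5,6,7]=2
  size 6 → [1,3,4,5,6,7]=3  [2,3,4,5,6,7]=3
  first=0(m) contributes 6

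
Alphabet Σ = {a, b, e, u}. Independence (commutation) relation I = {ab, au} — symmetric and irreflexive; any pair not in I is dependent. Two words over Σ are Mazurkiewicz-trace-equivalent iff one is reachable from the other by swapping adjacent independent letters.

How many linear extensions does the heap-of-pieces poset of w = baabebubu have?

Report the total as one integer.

6

#0=b has no predecessor
#1=a has no predecessor
#2=a depends on [1:a]
#3=b depends on [0:b]
#4=e depends on [2:a, 3:b]
#5=b depends on [4:e]
#6=u depends on [5:b]
#7=b depends on [6:u]
#8=u depends on [7:b]
sources: [0:b, 1:a]
N(rest) = Σ N(rest − s) over sources s of rest; N(one piece) = 1:
  size 1 → [8]=1
  size 2 → [7,8]=1
  size 3 → [6,7,8]=1
  size 4 → [5,6,7,8]=1
  size 5 → [4,5,6,7,8]=1
  size 6 → [2,4,5,6,7,8]=1  [3,4,5,6,7,8]=1
  size 7 → [0,3,4,5,6,7,8]=1  [1,2,4,5,6,7,8]=1  [2,3,4,5,6,7,8]=2
  first=0(b) contributes 3
  first=1(a) contributes 3
|[w]| = 6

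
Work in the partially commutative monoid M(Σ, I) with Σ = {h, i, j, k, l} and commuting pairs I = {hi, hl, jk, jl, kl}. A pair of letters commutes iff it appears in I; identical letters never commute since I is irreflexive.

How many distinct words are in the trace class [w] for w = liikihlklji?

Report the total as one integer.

0(l) covers ∅
1(i) covers 0:l
2(i) covers 1:i
3(k) covers 2:i
4(i) covers 3:k
5(h) covers 3:k
6(l) covers 4:i
7(k) covers 4:i, 5:h
8(l) covers 6:l
9(j) covers 4:i, 5:h
10(i) covers 7:k, 8:l, 9:j
floor of heap: 0:l
completions by unplaced set U, small U first (add the entries for U minus each lowest piece of U):
  |U|=1: {10}:1
  |U|=2: {7,10}:1  {8,10}:1  {9,10}:1
  |U|=3: {6,8,10}:1  {7,8,10}:2  {7,9,10}:2  {8,9,10}:2
  |U|=4: {5,7,9,10}:2  {6,7,8,10}:3  {6,8,9,10}:3  {7,8,9,10}:6
  |U|=5: {5,7,8,9,10}:8  {6,7,8,9,10}:12
  |U|=6: {4,6,7,8,9,10}:12  {5,6,7,8,9,10}:20
  |U|=7: {4,5,6,7,8,9,10}:32
  |U|=8: {3,4,5,6,7,8,9,10}:32
  |U|=9: {2,3,4,5,6,7,8,9,10}:32
  start at 0(l): 32

32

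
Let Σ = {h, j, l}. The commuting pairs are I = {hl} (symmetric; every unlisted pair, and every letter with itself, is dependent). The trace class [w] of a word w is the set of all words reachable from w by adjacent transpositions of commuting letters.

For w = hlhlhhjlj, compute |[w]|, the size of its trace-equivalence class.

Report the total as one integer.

15

piece 0:h — minimal
piece 1:l — minimal
piece 2:h rests on {0:h}
piece 3:l rests on {1:l}
piece 4:h rests on {2:h}
piece 5:h rests on {4:h}
piece 6:j rests on {3:l, 5:h}
piece 7:l rests on {6:j}
piece 8:j rests on {7:l}
minimal pieces: {0:h, 1:l}
ways to finish when only these pieces remain (= sum over removing one remaining piece with nothing left below it):
  1 left: {8}→1
  2 left: {7,8}→1
  3 left: {6,7,8}→1
  4 left: {3,6,7,8}→1  {5,6,7,8}→1
  5 left: {1,3,6,7,8}→1  {3,5,6,7,8}→2  {4,5,6,7,8}→1
  6 left: {1,3,5,6,7,8}→3  {2,4,5,6,7,8}→1  {3,4,5,6,7,8}→3
  7 left: {0,2,4,5,6,7,8}→1  {1,3,4,5,6,7,8}→6  {2,3,4,5,6,7,8}→4
  placing 0:h first → 10 extensions
  placing 1:l first → 5 extensions
total linear extensions = 15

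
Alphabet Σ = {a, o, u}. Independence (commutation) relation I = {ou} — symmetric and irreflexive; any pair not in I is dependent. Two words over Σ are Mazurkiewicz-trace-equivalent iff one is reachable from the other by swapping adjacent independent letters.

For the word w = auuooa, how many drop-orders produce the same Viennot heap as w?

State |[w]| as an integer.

drop 0:a onto floor
drop 1:u onto {0:a}
drop 2:u onto {1:u}
drop 3:o onto {0:a}
drop 4:o onto {3:o}
drop 5:a onto {2:u, 4:o}
ground layer = {0:a}
drop-orders for the pieces not yet dropped (sum over which currently-grounded one goes next):
  1 to go: {5} 1
  2 to go: {2,5} 1  {4,5} 1
  3 to go: {1,2,5} 1  {2,4,5} 2  {3,4,5} 1
  4 to go: {1,2,4,5} 3  {2,3,4,5} 3
  if 0:a drops first: 6 orders

6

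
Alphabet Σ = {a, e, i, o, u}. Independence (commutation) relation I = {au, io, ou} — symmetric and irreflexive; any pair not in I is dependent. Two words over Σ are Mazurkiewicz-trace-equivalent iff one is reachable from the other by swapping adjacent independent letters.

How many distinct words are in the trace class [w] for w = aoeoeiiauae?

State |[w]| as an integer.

3

drop 0:a onto floor
drop 1:o onto {0:a}
drop 2:e onto {1:o}
drop 3:o onto {2:e}
drop 4:e onto {3:o}
drop 5:i onto {4:e}
drop 6:i onto {5:i}
drop 7:a onto {6:i}
drop 8:u onto {6:i}
drop 9:a onto {7:a}
drop 10:e onto {8:u, 9:a}
ground layer = {0:a}
drop-orders for the pieces not yet dropped (sum over which currently-grounded one goes next):
  1 to go: {10} 1
  2 to go: {8,10} 1  {9,10} 1
  3 to go: {7,9,10} 1  {8,9,10} 2
  4 to go: {7,8,9,10} 3
  5 to go: {6,7,8,9,10} 3
  6 to go: {5,6,7,8,9,10} 3
  7 to go: {4,5,6,7,8,9,10} 3
  8 to go: {3,4,5,6,7,8,9,10} 3
  9 to go: {2,3,4,5,6,7,8,9,10} 3
  if 0:a drops first: 3 orders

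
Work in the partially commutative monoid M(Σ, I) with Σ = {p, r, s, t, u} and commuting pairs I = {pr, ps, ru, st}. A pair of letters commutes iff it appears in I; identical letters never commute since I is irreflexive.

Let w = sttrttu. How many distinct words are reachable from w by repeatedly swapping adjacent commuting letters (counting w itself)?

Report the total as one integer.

#0=s has no predecessor
#1=t has no predecessor
#2=t depends on [1:t]
#3=r depends on [0:s, 2:t]
#4=t depends on [3:r]
#5=t depends on [4:t]
#6=u depends on [5:t]
sources: [0:s, 1:t]
N(rest) = Σ N(rest − s) over sources s of rest; N(one piece) = 1:
  size 1 → [6]=1
  size 2 → [5,6]=1
  size 3 → [4,5,6]=1
  size 4 → [3,4,5,6]=1
  size 5 → [0,3,4,5,6]=1  [2,3,4,5,6]=1
  first=0(s) contributes 1
  first=1(t) contributes 2
|[w]| = 3

3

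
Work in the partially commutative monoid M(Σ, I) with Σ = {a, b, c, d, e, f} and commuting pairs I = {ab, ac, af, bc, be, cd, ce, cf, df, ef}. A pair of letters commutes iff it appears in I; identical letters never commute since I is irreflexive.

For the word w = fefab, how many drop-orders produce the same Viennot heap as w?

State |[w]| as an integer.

10

#0=f has no predecessor
#1=e has no predecessor
#2=f depends on [0:f]
#3=a depends on [1:e]
#4=b depends on [2:f]
sources: [0:f, 1:e]
N(rest) = Σ N(rest − s) over sources s of rest; N(one piece) = 1:
  size 1 → [3]=1  [4]=1
  size 2 → [1,3]=1  [2,4]=1  [3,4]=2
  size 3 → [0,2,4]=1  [1,3,4]=3  [2,3,4]=3
  first=0(f) contributes 6
  first=1(e) contributes 4
|[w]| = 10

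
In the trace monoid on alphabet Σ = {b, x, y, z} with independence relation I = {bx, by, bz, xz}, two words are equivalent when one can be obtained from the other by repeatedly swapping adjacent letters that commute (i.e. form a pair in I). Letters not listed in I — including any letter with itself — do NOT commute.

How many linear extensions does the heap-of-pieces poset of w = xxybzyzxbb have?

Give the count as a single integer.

240

piece 0:x — minimal
piece 1:x rests on {0:x}
piece 2:y rests on {1:x}
piece 3:b — minimal
piece 4:z rests on {2:y}
piece 5:y rests on {4:z}
piece 6:z rests on {5:y}
piece 7:x rests on {5:y}
piece 8:b rests on {3:b}
piece 9:b rests on {8:b}
minimal pieces: {0:x, 3:b}
ways to finish when only these pieces remain (= sum over removing one remaining piece with nothing left below it):
  1 left: {6}→1  {7}→1  {9}→1
  2 left: {6,7}→2  {6,9}→2  {7,9}→2  {8,9}→1
  3 left: {3,8,9}→1  {5,6,7}→2  {6,7,9}→6  {6,8,9}→3  {7,8,9}→3
  4 left: {3,6,8,9}→4  {3,7,8,9}→4  {4,5,6,7}→2  {5,6,7,9}→8  {6,7,8,9}→12
  5 left: {2,4,5,6,7}→2  {3,6,7,8,9}→20  {4,5,6,7,9}→10  {5,6,7,8,9}→20
  6 left: {1,2,4,5,6,7}→2  {2,4,5,6,7,9}→12  {3,5,6,7,8,9}→40  {4,5,6,7,8,9}→30
  7 left: {0,1,2,4,5,6,7}→2  {1,2,4,5,6,7,9}→14  {2,4,5,6,7,8,9}→42  {3,4,5,6,7,8,9}→70
  8 left: {0,1,2,4,5,6,7,9}→16  {1,2,4,5,6,7,8,9}→56  {2,3,4,5,6,7,8,9}→112
  placing 0:x first → 168 extensions
  placing 3:b first → 72 extensions
total linear extensions = 240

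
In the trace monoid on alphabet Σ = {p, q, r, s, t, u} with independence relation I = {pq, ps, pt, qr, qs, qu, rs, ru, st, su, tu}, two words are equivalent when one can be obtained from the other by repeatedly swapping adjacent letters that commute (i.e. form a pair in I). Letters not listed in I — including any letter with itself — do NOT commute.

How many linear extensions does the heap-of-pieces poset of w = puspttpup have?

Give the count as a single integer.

252

0(p) covers ∅
1(u) covers 0:p
2(s) covers ∅
3(p) covers 1:u
4(t) covers ∅
5(t) covers 4:t
6(p) covers 3:p
7(u) covers 6:p
8(p) covers 7:u
floor of heap: 0:p, 2:s, 4:t
completions by unplaced set U, small U first (add the entries for U minus each lowest piece of U):
  |U|=1: {2}:1  {5}:1  {8}:1
  |U|=2: {2,5}:2  {2,8}:2  {4,5}:1  {5,8}:2  {7,8}:1
  |U|=3: {2,4,5}:3  {2,5,8}:6  {2,7,8}:3  {4,5,8}:3  {5,7,8}:3  {6,7,8}:1
  |U|=4: {2,4,5,8}:12  {2,5,7,8}:12  {2,6,7,8}:4  {3,6,7,8}:1  {4,5,7,8}:6  {5,6,7,8}:4
  |U|=5: {1,3,6,7,8}:1  {2,3,6,7,8}:5  {2,4,5,7,8}:30  {2,5,6,7,8}:20  {3,5,6,7,8}:5  {4,5,6,7,8}:10
  |U|=6: {0,1,3,6,7,8}:1  {1,2,3,6,7,8}:6  {1,3,5,6,7,8}:6  {2,3,5,6,7,8}:30  {2,4,5,6,7,8}:60  {3,4,5,6,7,8}:15
  |U|=7: {0,1,2,3,6,7,8}:7  {0,1,3,5,6,7,8}:7  {1,2,3,5,6,7,8}:42  {1,3,4,5,6,7,8}:21  {2,3,4,5,6,7,8}:105
  start at 0(p): 168
  start at 2(s): 28
  start at 4(t): 56
sum over floor = 252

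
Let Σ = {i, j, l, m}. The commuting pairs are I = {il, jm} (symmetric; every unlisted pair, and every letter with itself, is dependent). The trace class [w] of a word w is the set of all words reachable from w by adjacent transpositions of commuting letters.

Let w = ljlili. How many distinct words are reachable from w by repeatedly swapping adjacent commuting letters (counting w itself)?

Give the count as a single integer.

6

piece 0:l — minimal
piece 1:j rests on {0:l}
piece 2:l rests on {1:j}
piece 3:i rests on {1:j}
piece 4:l rests on {2:l}
piece 5:i rests on {3:i}
minimal pieces: {0:l}
ways to finish when only these pieces remain (= sum over removing one remaining piece with nothing left below it):
  1 left: {4}→1  {5}→1
  2 left: {2,4}→1  {3,5}→1  {4,5}→2
  3 left: {2,4,5}→3  {3,4,5}→3
  4 left: {2,3,4,5}→6
  placing 0:l first → 6 extensions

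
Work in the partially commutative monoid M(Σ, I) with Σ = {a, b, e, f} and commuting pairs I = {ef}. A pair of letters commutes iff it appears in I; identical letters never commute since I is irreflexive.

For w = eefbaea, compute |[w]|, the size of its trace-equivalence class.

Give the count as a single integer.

3

0(e) covers ∅
1(e) covers 0:e
2(f) covers ∅
3(b) covers 1:e, 2:f
4(a) covers 3:b
5(e) covers 4:a
6(a) covers 5:e
floor of heap: 0:e, 2:f
completions by unplaced set U, small U first (add the entries for U minus each lowest piece of U):
  |U|=1: {6}:1
  |U|=2: {5,6}:1
  |U|=3: {4,5,6}:1
  |U|=4: {3,4,5,6}:1
  |U|=5: {1,3,4,5,6}:1  {2,3,4,5,6}:1
  start at 0(e): 2
  start at 2(f): 1
sum over floor = 3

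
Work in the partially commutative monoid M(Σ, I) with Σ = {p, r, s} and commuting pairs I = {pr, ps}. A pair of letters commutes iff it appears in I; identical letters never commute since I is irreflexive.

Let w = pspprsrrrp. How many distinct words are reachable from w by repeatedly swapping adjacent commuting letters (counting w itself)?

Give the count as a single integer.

210

drop 0:p onto floor
drop 1:s onto floor
drop 2:p onto {0:p}
drop 3:p onto {2:p}
drop 4:r onto {1:s}
drop 5:s onto {4:r}
drop 6:r onto {5:s}
drop 7:r onto {6:r}
drop 8:r onto {7:r}
drop 9:p onto {3:p}
ground layer = {0:p, 1:s}
drop-orders for the pieces not yet dropped (sum over which currently-grounded one goes next):
  1 to go: {8} 1  {9} 1
  2 to go: {3,9} 1  {7,8} 1  {8,9} 2
  3 to go: {2,3,9} 1  {3,8,9} 3  {6,7,8} 1  {7,8,9} 3
  4 to go: {0,2,3,9} 1  {2,3,8,9} 4  {3,7,8,9} 6  {5,6,7,8} 1  {6,7,8,9} 4
  5 to go: {0,2,3,8,9} 5  {2,3,7,8,9} 10  {3,6,7,8,9} 10  {4,5,6,7,8} 1  {5,6,7,8,9} 5
  6 to go: {0,2,3,7,8,9} 15  {1,4,5,6,7,8} 1  {2,3,6,7,8,9} 20  {3,5,6,7,8,9} 15  {4,5,6,7,8,9} 6
  7 to go: {0,2,3,6,7,8,9} 35  {1,4,5,6,7,8,9} 7  {2,3,5,6,7,8,9} 35  {3,4,5,6,7,8,9} 21
  8 to go: {0,2,3,5,6,7,8,9} 70  {1,3,4,5,6,7,8,9} 28  {2,3,4,5,6,7,8,9} 56
  if 0:p drops first: 84 orders
  if 1:s drops first: 126 orders
heap linearizations: 210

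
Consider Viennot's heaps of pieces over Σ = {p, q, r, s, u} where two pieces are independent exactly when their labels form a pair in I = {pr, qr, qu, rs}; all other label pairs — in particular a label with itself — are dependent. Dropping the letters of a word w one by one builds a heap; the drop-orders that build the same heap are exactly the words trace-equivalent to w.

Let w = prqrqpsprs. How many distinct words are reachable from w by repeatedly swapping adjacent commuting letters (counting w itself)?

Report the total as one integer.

120

drop 0:p onto floor
drop 1:r onto floor
drop 2:q onto {0:p}
drop 3:r onto {1:r}
drop 4:q onto {2:q}
drop 5:p onto {4:q}
drop 6:s onto {5:p}
drop 7:p onto {6:s}
drop 8:r onto {3:r}
drop 9:s onto {7:p}
ground layer = {0:p, 1:r}
drop-orders for the pieces not yet dropped (sum over which currently-grounded one goes next):
  1 to go: {8} 1  {9} 1
  2 to go: {3,8} 1  {7,9} 1  {8,9} 2
  3 to go: {1,3,8} 1  {3,8,9} 3  {6,7,9} 1  {7,8,9} 3
  4 to go: {1,3,8,9} 4  {3,7,8,9} 6  {5,6,7,9} 1  {6,7,8,9} 4
  5 to go: {1,3,7,8,9} 10  {3,6,7,8,9} 10  {4,5,6,7,9} 1  {5,6,7,8,9} 5
  6 to go: {1,3,6,7,8,9} 20  {2,4,5,6,7,9} 1  {3,5,6,7,8,9} 15  {4,5,6,7,8,9} 6
  7 to go: {0,2,4,5,6,7,9} 1  {1,3,5,6,7,8,9} 35  {2,4,5,6,7,8,9} 7  {3,4,5,6,7,8,9} 21
  8 to go: {0,2,4,5,6,7,8,9} 8  {1,3,4,5,6,7,8,9} 56  {2,3,4,5,6,7,8,9} 28
  if 0:p drops first: 84 orders
  if 1:r drops first: 36 orders
heap linearizations: 120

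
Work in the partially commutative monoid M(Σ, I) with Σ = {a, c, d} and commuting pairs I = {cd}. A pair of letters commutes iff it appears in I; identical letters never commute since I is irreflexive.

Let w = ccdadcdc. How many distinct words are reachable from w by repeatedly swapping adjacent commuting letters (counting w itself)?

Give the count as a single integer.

drop 0:c onto floor
drop 1:c onto {0:c}
drop 2:d onto floor
drop 3:a onto {1:c, 2:d}
drop 4:d onto {3:a}
drop 5:c onto {3:a}
drop 6:d onto {4:d}
drop 7:c onto {5:c}
ground layer = {0:c, 2:d}
drop-orders for the pieces not yet dropped (sum over which currently-grounded one goes next):
  1 to go: {6} 1  {7} 1
  2 to go: {4,6} 1  {5,7} 1  {6,7} 2
  3 to go: {4,6,7} 3  {5,6,7} 3
  4 to go: {4,5,6,7} 6
  5 to go: {3,4,5,6,7} 6
  6 to go: {1,3,4,5,6,7} 6  {2,3,4,5,6,7} 6
  if 0:c drops first: 12 orders
  if 2:d drops first: 6 orders
heap linearizations: 18

18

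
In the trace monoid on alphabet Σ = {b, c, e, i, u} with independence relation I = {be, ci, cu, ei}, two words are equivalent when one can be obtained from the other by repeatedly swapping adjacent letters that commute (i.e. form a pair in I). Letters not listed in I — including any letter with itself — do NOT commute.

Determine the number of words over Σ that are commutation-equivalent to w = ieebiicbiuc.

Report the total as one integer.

drop 0:i onto floor
drop 1:e onto floor
drop 2:e onto {1:e}
drop 3:b onto {0:i}
drop 4:i onto {3:b}
drop 5:i onto {4:i}
drop 6:c onto {2:e, 3:b}
drop 7:b onto {5:i, 6:c}
drop 8:i onto {7:b}
drop 9:u onto {8:i}
drop 10:c onto {7:b}
ground layer = {0:i, 1:e}
drop-orders for the pieces not yet dropped (sum over which currently-grounded one goes next):
  1 to go: {9} 1  {10} 1
  2 to go: {8,9} 1  {9,10} 2
  3 to go: {8,9,10} 3
  4 to go: {7,8,9,10} 3
  5 to go: {5,7,8,9,10} 3  {6,7,8,9,10} 3
  6 to go: {2,6,7,8,9,10} 3  {4,5,7,8,9,10} 3  {5,6,7,8,9,10} 6
  7 to go: {1,2,6,7,8,9,10} 3  {2,5,6,7,8,9,10} 9  {4,5,6,7,8,9,10} 9
  8 to go: {1,2,5,6,7,8,9,10} 12  {2,4,5,6,7,8,9,10} 18  {3,4,5,6,7,8,9,10} 9
  9 to go: {0,3,4,5,6,7,8,9,10} 9  {1,2,4,5,6,7,8,9,10} 30  {2,3,4,5,6,7,8,9,10} 27
  if 0:i drops first: 57 orders
  if 1:e drops first: 36 orders
heap linearizations: 93

93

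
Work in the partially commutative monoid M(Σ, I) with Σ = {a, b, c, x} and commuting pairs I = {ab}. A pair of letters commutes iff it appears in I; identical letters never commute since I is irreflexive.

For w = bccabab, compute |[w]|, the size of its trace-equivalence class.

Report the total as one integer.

drop 0:b onto floor
drop 1:c onto {0:b}
drop 2:c onto {1:c}
drop 3:a onto {2:c}
drop 4:b onto {2:c}
drop 5:a onto {3:a}
drop 6:b onto {4:b}
ground layer = {0:b}
drop-orders for the pieces not yet dropped (sum over which currently-grounded one goes next):
  1 to go: {5} 1  {6} 1
  2 to go: {3,5} 1  {4,6} 1  {5,6} 2
  3 to go: {3,5,6} 3  {4,5,6} 3
  4 to go: {3,4,5,6} 6
  5 to go: {2,3,4,5,6} 6
  if 0:b drops first: 6 orders

6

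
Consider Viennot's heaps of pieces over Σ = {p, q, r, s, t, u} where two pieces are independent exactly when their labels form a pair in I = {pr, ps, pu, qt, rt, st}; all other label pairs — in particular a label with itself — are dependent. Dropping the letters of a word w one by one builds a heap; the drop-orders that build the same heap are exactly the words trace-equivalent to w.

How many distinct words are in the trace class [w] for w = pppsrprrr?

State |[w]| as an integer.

0(p) covers ∅
1(p) covers 0:p
2(p) covers 1:p
3(s) covers ∅
4(r) covers 3:s
5(p) covers 2:p
6(r) covers 4:r
7(r) covers 6:r
8(r) covers 7:r
floor of heap: 0:p, 3:s
completions by unplaced set U, small U first (add the entries for U minus each lowest piece of U):
  |U|=1: {5}:1  {8}:1
  |U|=2: {2,5}:1  {5,8}:2  {7,8}:1
  |U|=3: {1,2,5}:1  {2,5,8}:3  {5,7,8}:3  {6,7,8}:1
  |U|=4: {0,1,2,5}:1  {1,2,5,8}:4  {2,5,7,8}:6  {4,6,7,8}:1  {5,6,7,8}:4
  |U|=5: {0,1,2,5,8}:5  {1,2,5,7,8}:10  {2,5,6,7,8}:10  {3,4,6,7,8}:1  {4,5,6,7,8}:5
  |U|=6: {0,1,2,5,7,8}:15  {1,2,5,6,7,8}:20  {2,4,5,6,7,8}:15  {3,4,5,6,7,8}:6
  |U|=7: {0,1,2,5,6,7,8}:35  {1,2,4,5,6,7,8}:35  {2,3,4,5,6,7,8}:21
  start at 0(p): 56
  start at 3(s): 70
sum over floor = 126

126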